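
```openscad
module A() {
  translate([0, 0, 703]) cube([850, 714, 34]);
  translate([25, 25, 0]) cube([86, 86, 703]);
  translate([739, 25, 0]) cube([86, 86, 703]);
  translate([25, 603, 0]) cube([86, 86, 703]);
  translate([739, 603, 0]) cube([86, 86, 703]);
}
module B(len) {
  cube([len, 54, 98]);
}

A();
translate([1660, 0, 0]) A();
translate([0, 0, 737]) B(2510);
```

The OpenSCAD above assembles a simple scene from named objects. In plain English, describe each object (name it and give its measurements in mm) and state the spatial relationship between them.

A is a table: top 850 mm (x) × 714 mm (y), 34 mm thick, upper face at z = 737 mm, on four 86×86 mm square legs, each inset 25 mm from the nearest pair of top edges, running from z = 0 to the bottom of the top.

B is a rectangular beam 2510 mm long (x), 54 mm deep (y), 98 mm thick (z).

The beam spans the tops of two tables placed 810 mm apart, resting at z = 737 mm.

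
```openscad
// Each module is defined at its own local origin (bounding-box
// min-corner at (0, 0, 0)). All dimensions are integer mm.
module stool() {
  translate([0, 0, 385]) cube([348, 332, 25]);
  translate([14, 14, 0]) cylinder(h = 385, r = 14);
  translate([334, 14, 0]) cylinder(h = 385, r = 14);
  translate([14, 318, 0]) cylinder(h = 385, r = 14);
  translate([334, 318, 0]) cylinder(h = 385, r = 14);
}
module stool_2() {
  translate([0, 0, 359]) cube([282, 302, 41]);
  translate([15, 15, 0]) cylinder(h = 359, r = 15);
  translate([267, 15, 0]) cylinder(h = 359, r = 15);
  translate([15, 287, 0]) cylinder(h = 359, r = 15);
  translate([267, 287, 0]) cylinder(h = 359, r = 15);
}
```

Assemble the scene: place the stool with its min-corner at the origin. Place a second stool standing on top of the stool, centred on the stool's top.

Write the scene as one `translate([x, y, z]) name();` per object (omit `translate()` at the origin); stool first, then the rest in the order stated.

stool();
translate([33, 15, 410]) stool_2();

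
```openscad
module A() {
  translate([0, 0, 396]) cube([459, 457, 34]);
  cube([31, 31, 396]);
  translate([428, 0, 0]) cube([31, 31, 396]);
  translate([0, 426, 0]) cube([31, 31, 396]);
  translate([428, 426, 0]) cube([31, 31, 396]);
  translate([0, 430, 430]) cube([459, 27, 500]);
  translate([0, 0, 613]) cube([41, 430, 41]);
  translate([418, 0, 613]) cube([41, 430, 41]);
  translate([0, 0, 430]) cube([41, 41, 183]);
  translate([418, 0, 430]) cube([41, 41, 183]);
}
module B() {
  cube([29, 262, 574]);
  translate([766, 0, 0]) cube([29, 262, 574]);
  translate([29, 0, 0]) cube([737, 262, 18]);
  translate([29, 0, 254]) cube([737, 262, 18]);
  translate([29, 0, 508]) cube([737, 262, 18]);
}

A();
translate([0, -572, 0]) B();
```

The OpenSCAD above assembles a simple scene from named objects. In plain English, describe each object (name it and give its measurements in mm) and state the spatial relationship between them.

A is a chair. The seat is a 459×457×34 mm slab with its top at z = 430 mm, on four 31×31 mm corner legs (flush with the seat edges, standing on z = 0). A flat backrest 27 mm thick, 500 mm tall, spans the full seat width and rises from the seat top along its +y edge, rear face flush with the rear of the seat. Two armrests of 41×41 mm section run along each side from the seat's front edge to the front of the backrest, top faces 224 mm above the seat top and outer faces flush with the seat's x-edges; a 41×41 mm post under the front of each armrest stands on the seat at the front corner.

B is an open bookshelf. Two side panels, each 29 mm thick, 262 mm deep and 574 mm tall, stand 795 mm apart (outside-to-outside). Between them sit 3 shelves, each 18 mm thick and 262 mm deep, spanning the full gap between the sides. The bottom shelf rests on the floor (its underside at z = 0) and the clear gap between one shelf's top and the next shelf's underside is 236 mm.

The bookshelf is on the floor beside the chair on its −y side.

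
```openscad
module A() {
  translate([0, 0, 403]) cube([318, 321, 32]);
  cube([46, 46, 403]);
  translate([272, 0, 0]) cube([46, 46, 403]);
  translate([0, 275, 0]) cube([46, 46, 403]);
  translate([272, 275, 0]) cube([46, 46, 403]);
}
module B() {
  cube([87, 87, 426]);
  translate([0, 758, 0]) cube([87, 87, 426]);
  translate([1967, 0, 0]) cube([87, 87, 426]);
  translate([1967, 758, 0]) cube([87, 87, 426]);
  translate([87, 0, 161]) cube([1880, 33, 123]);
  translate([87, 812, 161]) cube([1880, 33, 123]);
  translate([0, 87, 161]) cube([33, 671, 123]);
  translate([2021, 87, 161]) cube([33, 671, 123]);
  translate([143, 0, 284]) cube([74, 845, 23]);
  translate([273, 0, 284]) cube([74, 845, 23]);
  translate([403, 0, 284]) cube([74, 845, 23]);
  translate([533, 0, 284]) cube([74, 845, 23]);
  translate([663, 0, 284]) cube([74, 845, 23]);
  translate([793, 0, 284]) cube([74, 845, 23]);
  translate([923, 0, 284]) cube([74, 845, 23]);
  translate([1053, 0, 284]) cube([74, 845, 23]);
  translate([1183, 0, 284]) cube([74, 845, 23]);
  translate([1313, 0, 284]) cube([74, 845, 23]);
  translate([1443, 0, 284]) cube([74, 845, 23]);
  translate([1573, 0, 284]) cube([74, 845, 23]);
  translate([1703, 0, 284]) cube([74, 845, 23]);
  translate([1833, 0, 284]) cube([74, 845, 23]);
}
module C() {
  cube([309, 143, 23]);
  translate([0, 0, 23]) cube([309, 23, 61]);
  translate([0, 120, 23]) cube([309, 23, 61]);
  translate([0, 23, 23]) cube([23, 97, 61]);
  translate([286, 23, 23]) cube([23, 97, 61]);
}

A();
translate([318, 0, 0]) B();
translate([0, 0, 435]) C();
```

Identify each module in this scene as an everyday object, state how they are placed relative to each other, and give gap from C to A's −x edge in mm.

The open box's min-x is at 0; the stool's min-x is 0; gap = 0 mm.

A is a stool. B is a bed frame. C is an open box. The bed frame is against the stool's +x side, with their −y faces flush. The open box is on top of the stool. The gap from the open box to the stool's −x edge is 0 mm.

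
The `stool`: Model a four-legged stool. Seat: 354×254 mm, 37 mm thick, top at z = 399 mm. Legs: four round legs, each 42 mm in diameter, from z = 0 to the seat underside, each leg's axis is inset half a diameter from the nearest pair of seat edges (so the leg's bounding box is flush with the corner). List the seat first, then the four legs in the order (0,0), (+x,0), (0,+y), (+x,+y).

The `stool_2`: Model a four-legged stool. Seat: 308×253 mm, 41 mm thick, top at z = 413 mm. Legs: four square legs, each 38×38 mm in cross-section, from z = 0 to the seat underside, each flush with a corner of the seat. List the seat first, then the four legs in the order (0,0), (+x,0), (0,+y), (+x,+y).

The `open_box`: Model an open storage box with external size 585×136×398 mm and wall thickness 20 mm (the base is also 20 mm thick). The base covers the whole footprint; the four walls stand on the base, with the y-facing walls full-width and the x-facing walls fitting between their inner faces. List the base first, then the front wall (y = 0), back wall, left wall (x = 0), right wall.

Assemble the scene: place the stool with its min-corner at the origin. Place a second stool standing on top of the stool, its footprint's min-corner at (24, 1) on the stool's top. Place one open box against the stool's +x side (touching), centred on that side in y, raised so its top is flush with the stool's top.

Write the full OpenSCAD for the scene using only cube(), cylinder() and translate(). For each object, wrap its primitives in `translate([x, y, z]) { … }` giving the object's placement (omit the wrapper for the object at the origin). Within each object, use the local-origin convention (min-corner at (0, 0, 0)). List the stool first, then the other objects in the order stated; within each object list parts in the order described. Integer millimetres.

translate([0, 0, 362]) cube([354, 254, 37]);
translate([21, 21, 0]) cylinder(h = 362, r = 21);
translate([333, 21, 0]) cylinder(h = 362, r = 21);
translate([21, 233, 0]) cylinder(h = 362, r = 21);
translate([333, 233, 0]) cylinder(h = 362, r = 21);
translate([24, 1, 399]) {
  translate([0, 0, 372]) cube([308, 253, 41]);
  cube([38, 38, 372]);
  translate([270, 0, 0]) cube([38, 38, 372]);
  translate([0, 215, 0]) cube([38, 38, 372]);
  translate([270, 215, 0]) cube([38, 38, 372]);
}
translate([354, 59, 1]) {
  cube([585, 136, 20]);
  translate([0, 0, 20]) cube([585, 20, 378]);
  translate([0, 116, 20]) cube([585, 20, 378]);
  translate([0, 20, 20]) cube([20, 96, 378]);
  translate([565, 20, 20]) cube([20, 96, 378]);
}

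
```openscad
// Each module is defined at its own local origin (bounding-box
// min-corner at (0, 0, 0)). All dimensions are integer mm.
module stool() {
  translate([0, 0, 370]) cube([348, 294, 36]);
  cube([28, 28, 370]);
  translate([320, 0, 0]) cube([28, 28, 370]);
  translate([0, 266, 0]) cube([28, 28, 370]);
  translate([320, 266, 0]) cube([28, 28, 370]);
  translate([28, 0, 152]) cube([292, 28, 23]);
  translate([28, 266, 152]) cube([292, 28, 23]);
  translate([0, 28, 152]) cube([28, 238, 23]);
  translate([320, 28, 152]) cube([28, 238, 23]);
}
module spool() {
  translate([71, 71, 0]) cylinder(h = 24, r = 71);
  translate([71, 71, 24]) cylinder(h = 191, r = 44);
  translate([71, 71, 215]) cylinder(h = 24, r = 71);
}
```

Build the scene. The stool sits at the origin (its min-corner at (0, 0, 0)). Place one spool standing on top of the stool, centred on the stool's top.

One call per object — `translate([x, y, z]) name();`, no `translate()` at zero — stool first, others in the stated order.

stool();
translate([103, 76, 406]) spool();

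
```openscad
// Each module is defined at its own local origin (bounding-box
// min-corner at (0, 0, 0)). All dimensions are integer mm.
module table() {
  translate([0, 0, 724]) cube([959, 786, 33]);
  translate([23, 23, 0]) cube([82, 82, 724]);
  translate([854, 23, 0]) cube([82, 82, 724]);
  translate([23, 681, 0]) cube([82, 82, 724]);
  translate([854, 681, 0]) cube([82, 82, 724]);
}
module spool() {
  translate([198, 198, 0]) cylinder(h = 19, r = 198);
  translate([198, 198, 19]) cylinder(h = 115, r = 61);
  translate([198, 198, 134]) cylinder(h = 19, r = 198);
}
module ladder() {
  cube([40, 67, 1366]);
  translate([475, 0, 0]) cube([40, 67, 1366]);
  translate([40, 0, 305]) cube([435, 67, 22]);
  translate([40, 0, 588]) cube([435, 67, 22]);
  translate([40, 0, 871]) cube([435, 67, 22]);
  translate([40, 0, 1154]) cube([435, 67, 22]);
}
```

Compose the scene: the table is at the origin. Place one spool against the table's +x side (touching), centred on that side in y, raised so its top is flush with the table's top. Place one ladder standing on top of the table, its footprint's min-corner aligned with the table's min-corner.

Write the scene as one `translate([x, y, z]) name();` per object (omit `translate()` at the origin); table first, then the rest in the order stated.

table();
translate([959, 195, 604]) spool();
translate([0, 0, 757]) ladder();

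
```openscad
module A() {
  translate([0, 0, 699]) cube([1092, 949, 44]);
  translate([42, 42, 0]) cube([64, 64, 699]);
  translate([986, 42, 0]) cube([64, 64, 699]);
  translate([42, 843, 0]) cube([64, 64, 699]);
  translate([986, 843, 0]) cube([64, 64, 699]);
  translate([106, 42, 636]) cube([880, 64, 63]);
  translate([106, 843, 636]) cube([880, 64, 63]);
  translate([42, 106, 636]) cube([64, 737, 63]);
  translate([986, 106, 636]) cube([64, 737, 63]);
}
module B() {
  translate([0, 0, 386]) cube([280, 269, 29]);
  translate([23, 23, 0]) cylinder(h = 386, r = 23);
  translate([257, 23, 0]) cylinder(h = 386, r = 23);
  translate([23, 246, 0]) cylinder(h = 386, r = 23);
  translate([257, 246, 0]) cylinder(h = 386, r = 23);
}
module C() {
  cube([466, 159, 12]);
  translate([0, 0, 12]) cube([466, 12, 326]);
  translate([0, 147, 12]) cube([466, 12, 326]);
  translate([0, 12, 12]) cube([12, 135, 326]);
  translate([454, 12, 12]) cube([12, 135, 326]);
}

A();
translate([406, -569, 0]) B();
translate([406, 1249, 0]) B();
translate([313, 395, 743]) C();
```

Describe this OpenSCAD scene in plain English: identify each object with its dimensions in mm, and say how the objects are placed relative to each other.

A is a table: top 1092 mm (x) × 949 mm (y), 44 mm thick, upper face at z = 743 mm, on four 64×64 mm square legs, each inset 42 mm from the nearest pair of top edges, running from z = 0 to the bottom of the top. Four apron rails, 64 mm thick and 63 mm tall, run between adjacent legs with their top edges flush with the underside of the top and their outer faces flush with the legs' outer faces.

B is a four-legged stool. The seat is a 280×269×29 mm slab whose top surface is at z = 415 mm; four round legs, each 46 mm in diameter, run from the floor (z = 0) to the underside of the seat, each leg's axis is inset half a diameter from the nearest pair of seat edges (so the leg's bounding box is flush with the corner).

C is an open storage box with external size 466×159×338 mm and wall thickness 12 mm (the base is also 12 mm thick). The base covers the whole footprint; the four walls stand on the base, with the y-facing walls full-width and the x-facing walls fitting between their inner faces.

Two stools sit around the table at the −y, +y sides. The open box is on top of the table, centred.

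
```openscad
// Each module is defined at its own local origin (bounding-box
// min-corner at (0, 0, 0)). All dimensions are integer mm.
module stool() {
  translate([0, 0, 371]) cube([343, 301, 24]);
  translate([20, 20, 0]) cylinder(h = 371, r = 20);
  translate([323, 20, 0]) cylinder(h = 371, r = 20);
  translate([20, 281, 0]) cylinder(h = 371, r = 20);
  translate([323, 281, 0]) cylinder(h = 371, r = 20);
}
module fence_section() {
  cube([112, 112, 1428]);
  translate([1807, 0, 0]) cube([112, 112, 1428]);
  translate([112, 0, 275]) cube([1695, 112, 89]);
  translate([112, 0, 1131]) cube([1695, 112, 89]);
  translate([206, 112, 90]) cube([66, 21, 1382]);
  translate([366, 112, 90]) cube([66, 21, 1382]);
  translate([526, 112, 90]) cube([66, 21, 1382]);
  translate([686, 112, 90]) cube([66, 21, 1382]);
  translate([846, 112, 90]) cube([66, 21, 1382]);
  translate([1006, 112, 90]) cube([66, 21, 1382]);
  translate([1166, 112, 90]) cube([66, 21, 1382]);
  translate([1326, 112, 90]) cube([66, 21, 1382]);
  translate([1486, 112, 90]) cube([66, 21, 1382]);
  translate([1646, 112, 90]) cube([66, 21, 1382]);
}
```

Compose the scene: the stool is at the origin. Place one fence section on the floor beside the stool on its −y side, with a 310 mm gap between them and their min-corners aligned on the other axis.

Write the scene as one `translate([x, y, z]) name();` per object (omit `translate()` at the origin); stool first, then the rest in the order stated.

stool();
translate([0, -443, 0]) fence_section();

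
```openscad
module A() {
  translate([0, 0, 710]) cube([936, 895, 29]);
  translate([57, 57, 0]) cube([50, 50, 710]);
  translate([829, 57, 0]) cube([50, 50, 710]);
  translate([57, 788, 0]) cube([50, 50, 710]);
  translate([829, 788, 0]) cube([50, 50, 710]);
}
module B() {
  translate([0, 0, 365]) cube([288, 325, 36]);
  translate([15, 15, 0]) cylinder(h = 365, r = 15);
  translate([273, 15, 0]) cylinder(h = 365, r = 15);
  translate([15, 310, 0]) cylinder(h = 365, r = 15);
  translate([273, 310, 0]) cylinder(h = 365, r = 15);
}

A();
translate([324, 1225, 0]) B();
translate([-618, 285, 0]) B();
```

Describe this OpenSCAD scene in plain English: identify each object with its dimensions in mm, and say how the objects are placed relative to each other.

A is a table: top 936 mm (x) × 895 mm (y), 29 mm thick, upper face at z = 739 mm, on four 50×50 mm square legs, each inset 57 mm from the nearest pair of top edges, running from z = 0 to the bottom of the top.

B is a four-legged stool. The seat is a 288×325×36 mm slab whose top surface is at z = 401 mm; four round legs, each 30 mm in diameter, run from the floor (z = 0) to the underside of the seat, each leg's axis is inset half a diameter from the nearest pair of seat edges (so the leg's bounding box is flush with the corner).

Two stools sit around the table at the +y, −x sides.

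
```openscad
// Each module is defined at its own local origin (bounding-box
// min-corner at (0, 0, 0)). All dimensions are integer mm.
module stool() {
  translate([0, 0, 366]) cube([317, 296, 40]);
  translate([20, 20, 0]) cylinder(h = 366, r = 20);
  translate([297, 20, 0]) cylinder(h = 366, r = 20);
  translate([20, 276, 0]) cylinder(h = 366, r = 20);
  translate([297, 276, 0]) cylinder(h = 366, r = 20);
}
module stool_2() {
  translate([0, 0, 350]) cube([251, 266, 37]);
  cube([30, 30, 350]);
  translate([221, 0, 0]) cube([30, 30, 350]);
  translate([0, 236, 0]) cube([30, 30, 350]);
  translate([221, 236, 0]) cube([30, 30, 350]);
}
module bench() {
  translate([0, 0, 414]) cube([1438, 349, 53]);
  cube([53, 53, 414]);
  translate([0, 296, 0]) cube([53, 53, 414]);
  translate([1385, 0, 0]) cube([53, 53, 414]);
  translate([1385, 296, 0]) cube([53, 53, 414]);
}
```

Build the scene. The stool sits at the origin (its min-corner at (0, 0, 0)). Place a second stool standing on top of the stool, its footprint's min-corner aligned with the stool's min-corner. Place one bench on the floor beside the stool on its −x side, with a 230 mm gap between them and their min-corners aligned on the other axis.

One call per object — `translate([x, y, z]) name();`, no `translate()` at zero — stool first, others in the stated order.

stool();
translate([0, 0, 406]) stool_2();
translate([-1668, 0, 0]) bench();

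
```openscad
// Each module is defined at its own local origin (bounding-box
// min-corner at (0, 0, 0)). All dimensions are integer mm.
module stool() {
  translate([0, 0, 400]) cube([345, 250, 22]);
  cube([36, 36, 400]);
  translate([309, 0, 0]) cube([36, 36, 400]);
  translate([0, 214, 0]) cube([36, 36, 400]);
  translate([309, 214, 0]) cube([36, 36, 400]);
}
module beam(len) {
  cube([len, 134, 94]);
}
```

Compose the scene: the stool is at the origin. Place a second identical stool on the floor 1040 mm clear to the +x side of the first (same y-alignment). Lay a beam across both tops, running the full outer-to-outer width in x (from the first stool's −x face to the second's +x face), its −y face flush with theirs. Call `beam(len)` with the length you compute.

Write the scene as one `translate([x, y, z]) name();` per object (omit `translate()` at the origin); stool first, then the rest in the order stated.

stool();
translate([1385, 0, 0]) stool();
translate([0, 0, 422]) beam(1730);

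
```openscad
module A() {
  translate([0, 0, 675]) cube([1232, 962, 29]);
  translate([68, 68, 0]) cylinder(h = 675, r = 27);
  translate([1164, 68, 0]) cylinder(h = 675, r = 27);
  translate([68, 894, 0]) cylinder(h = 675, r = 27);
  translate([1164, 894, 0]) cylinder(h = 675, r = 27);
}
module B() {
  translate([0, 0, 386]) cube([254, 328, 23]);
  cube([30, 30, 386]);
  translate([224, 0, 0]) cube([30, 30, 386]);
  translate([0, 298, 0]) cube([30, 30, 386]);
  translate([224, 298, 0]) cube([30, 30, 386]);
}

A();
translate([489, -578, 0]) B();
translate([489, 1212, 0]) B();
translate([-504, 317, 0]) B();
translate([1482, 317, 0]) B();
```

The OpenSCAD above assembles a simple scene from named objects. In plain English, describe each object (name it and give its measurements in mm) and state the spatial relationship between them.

A is a table with a 1232×962 mm rectangular top, 29 mm thick, top surface at z = 704 mm, supported by four round legs of 54 mm diameter, each leg's bounding box inset 41 mm from the nearest pair of top edges, running from the floor.

B is a simple wooden stool: a rectangular seat 254 mm (x) by 328 mm (y), 23 mm thick, top face at z = 409 mm, on four square legs, each 30×30 mm in cross-section. The legs rest on z = 0, each flush with a corner of the seat.

Four stools sit around the table at the −y, +y, −x, +x sides.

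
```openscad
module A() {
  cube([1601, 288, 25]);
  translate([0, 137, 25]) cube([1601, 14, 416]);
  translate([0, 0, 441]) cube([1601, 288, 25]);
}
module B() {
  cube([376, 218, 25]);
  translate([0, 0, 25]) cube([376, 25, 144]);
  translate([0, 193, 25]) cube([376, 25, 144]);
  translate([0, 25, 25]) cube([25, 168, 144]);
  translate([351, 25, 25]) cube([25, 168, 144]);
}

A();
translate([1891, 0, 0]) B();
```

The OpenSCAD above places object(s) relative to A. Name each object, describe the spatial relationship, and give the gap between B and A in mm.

A is an I-beam. B is an open box. The open box is on the floor beside the I-beam on its +x side. The gap between the open box and the I-beam is 290 mm.

The open box's nearest face is 290 mm from the I-beam's +x face.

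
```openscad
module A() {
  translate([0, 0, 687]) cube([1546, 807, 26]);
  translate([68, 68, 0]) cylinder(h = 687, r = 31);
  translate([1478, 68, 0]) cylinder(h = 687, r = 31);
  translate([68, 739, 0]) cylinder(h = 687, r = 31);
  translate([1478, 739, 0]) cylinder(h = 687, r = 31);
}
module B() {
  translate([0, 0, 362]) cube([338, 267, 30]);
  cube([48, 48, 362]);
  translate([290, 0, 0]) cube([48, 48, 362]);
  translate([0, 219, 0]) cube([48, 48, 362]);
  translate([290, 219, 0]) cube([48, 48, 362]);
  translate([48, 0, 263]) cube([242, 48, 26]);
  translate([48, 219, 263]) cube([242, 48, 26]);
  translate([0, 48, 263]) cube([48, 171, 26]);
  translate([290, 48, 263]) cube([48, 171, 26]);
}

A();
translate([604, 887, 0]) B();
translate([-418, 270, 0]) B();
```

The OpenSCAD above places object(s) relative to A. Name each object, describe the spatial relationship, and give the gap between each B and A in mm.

A is a table. B is a stool. Two stools sit around the table at the +y, −x sides. The gap between each stool and the table is 80 mm.

Each stool's nearest face is 80 mm from the table's bounding box.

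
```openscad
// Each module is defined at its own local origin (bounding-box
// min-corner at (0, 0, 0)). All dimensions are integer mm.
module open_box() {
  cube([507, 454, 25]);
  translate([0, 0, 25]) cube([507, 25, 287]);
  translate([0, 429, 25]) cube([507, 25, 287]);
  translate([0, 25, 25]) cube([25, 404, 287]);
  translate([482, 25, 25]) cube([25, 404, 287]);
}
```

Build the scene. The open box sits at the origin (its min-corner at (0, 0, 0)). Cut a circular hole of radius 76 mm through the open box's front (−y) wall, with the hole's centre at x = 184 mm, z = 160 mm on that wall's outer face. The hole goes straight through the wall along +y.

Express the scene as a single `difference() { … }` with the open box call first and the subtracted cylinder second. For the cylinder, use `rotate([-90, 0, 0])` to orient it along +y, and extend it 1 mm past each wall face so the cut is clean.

difference() {
  open_box();
  translate([184, -1, 160]) rotate([-90, 0, 0]) cylinder(h = 27, r = 76);
}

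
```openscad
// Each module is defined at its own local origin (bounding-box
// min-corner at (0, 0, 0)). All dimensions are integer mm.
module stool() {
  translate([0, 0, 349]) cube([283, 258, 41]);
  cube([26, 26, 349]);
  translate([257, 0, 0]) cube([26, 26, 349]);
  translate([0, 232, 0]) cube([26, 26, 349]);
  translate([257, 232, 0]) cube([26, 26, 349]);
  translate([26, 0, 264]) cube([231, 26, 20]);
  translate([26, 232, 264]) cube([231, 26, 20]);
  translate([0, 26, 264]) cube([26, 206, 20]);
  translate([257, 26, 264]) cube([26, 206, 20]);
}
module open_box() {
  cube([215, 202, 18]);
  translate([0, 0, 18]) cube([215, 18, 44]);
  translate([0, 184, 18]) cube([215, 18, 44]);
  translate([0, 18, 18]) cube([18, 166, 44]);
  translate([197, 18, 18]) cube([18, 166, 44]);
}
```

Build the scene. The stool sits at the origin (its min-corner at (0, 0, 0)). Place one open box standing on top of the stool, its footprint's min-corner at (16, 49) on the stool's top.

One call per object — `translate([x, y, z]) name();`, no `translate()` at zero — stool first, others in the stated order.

stool();
translate([16, 49, 390]) open_box();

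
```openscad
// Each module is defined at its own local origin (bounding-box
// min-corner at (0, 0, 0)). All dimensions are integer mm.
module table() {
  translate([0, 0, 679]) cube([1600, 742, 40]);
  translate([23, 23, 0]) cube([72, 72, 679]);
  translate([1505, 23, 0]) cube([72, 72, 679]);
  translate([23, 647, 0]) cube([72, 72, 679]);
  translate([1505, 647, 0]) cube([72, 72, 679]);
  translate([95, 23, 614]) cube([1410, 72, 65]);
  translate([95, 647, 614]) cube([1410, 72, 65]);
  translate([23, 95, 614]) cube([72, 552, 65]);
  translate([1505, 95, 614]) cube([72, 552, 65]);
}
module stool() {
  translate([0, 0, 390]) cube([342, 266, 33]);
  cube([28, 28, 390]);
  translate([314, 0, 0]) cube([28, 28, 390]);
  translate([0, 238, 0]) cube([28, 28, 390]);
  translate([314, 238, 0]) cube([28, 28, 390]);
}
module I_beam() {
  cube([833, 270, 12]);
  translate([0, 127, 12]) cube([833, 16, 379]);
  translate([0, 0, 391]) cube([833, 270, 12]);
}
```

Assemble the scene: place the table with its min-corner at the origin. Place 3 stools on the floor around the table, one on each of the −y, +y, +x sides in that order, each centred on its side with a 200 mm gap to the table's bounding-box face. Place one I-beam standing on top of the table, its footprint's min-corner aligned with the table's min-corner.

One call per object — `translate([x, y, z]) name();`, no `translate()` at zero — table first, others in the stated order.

table();
translate([629, -466, 0]) stool();
translate([629, 942, 0]) stool();
translate([1800, 238, 0]) stool();
translate([0, 0, 719]) I_beam();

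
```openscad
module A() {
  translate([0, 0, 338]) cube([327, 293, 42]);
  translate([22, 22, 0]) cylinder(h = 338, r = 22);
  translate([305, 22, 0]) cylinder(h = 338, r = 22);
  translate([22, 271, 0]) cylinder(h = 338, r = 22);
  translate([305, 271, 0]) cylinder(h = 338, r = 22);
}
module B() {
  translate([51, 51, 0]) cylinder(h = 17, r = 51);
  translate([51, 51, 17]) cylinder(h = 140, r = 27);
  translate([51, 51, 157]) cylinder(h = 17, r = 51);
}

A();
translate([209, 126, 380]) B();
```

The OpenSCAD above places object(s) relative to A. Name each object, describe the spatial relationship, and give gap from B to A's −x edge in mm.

A is a stool. B is a spool. The spool is on top of the stool. The gap from the spool to the stool's −x edge is 209 mm.

The spool's min-x is at 209; the stool's min-x is 0; gap = 209 mm.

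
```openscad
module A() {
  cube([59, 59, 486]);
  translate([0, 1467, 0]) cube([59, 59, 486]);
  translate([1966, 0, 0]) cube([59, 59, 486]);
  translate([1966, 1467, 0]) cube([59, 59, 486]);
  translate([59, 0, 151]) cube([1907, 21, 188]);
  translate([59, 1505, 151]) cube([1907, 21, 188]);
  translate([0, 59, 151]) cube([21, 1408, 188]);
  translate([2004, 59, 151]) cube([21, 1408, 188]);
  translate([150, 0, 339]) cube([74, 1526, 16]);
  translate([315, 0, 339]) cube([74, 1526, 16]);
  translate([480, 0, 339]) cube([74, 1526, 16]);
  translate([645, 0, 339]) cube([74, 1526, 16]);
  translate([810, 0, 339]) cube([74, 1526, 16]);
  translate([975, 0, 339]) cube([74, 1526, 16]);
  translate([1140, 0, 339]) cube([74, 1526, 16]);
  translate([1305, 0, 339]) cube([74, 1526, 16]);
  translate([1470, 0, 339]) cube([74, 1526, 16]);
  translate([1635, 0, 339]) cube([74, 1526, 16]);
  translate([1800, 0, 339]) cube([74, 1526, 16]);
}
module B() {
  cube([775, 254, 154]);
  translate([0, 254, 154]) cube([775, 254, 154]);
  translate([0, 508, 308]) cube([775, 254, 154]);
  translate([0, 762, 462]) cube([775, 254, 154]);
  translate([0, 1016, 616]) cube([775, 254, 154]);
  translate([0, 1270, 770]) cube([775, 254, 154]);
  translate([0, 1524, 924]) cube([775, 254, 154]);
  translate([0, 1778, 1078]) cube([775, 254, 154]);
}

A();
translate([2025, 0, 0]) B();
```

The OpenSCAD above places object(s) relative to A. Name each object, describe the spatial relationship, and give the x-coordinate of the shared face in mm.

The bed frame's +x face and the staircase's −x face are both at x = 2025 mm.

A is a bed frame. B is a staircase. The staircase is against the bed frame's +x side, with their −y faces flush. The x-coordinate of the shared face is 2025 mm.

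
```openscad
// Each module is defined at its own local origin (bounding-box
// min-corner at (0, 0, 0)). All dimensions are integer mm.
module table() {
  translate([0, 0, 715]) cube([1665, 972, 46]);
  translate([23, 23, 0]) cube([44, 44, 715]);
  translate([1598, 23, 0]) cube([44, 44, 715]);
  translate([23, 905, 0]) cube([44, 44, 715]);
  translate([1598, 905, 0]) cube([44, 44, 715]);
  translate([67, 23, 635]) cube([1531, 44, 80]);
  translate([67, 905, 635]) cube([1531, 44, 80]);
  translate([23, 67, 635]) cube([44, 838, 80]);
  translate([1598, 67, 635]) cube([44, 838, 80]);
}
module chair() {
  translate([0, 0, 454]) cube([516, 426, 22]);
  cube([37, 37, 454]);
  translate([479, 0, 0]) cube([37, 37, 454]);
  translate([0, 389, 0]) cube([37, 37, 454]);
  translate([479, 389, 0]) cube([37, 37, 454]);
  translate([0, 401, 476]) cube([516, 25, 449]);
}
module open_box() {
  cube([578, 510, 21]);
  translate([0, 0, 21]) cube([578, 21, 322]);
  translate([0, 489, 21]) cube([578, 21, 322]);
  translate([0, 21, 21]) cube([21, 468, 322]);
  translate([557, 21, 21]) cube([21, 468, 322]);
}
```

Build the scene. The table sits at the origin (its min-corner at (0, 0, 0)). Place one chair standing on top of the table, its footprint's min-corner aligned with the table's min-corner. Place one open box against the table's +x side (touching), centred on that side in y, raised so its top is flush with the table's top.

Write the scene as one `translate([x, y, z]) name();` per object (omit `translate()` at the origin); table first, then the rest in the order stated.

table();
translate([0, 0, 761]) chair();
translate([1665, 231, 418]) open_box();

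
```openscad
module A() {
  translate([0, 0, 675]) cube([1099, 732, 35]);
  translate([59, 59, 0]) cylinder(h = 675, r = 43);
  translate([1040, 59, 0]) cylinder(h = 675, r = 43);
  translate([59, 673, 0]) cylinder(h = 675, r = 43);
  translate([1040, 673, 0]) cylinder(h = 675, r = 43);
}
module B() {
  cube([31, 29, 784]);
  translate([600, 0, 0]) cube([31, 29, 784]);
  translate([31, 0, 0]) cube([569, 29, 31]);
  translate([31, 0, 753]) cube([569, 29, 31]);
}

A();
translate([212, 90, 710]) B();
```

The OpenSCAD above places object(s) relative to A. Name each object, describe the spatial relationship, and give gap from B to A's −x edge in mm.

A is a table. B is a picture frame. The picture frame is on top of the table. The gap from the picture frame to the table's −x edge is 212 mm.

The picture frame's min-x is at 212; the table's min-x is 0; gap = 212 mm.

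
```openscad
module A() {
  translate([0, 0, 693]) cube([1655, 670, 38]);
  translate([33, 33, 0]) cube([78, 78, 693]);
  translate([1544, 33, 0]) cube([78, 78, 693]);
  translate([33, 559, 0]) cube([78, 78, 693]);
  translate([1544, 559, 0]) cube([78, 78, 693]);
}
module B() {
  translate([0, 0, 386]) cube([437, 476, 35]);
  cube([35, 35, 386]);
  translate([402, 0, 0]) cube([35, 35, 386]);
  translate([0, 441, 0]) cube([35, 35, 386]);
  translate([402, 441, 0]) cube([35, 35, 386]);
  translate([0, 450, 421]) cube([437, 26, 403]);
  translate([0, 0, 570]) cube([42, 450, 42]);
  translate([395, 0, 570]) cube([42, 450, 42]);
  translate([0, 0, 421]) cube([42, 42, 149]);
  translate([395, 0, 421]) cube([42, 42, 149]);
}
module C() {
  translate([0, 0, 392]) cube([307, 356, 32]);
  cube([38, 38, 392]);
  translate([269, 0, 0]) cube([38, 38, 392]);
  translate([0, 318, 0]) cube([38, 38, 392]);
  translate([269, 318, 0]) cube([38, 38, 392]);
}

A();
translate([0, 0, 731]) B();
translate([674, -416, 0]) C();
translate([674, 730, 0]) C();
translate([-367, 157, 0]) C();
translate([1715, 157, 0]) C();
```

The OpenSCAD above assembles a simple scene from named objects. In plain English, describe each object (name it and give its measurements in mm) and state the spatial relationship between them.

A is a rectangular dining table. The top is 1655×670×38 mm with its upper surface at z = 731 mm. It stands on four 78×78 mm square legs, each inset 33 mm from the nearest pair of top edges, running from the floor to the underside of the top.

B is a chair: 437×476 mm seat, 35 mm thick, top at z = 421 mm, on four 35 mm square corner legs flush with the seat edges. A 26 mm thick backrest slab spans the full seat width, extending 403 mm above the seat top, its back face flush with the seat's +y edge. Two armrests of 42×42 mm section run along each side from the seat's front edge to the front of the backrest, top faces 191 mm above the seat top and outer faces flush with the seat's x-edges; a 42×42 mm post under the front of each armrest stands on the seat at the front corner.

C is a simple wooden stool: a rectangular seat 307 mm (x) by 356 mm (y), 32 mm thick, top face at z = 424 mm, on four square legs, each 38×38 mm in cross-section. The legs rest on z = 0, each flush with a corner of the seat.

The chair is on top of the table. Four stools sit around the table at the −y, +y, −x, +x sides.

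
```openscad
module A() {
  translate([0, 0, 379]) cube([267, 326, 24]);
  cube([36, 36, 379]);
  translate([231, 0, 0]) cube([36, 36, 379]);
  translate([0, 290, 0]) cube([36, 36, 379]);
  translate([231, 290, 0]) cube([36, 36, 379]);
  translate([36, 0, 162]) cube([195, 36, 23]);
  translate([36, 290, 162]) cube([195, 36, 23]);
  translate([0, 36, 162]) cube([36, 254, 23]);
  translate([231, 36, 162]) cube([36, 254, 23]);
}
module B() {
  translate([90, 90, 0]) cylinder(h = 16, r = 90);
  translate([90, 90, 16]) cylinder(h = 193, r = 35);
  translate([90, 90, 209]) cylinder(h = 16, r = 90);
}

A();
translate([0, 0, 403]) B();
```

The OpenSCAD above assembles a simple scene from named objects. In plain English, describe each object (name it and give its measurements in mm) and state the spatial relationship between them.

A is a simple wooden stool: a rectangular seat 267 mm (x) by 326 mm (y), 24 mm thick, top face at z = 403 mm, on four square legs, each 36×36 mm in cross-section. The legs rest on z = 0, each flush with a corner of the seat. Four stretchers, 36 mm wide and 23 mm tall, connect adjacent legs with their undersides at z = 162 mm, each running between the inner faces of the legs it joins and aligned with the legs' outer faces on the other axis.

B is a spool: two coaxial disc flanges of radius 90 mm and thickness 16 mm, joined by a core cylinder of radius 35 mm and height 193 mm. The lower flange rests on z = 0 and the three cylinders share a vertical axis.

The spool is on top of the stool.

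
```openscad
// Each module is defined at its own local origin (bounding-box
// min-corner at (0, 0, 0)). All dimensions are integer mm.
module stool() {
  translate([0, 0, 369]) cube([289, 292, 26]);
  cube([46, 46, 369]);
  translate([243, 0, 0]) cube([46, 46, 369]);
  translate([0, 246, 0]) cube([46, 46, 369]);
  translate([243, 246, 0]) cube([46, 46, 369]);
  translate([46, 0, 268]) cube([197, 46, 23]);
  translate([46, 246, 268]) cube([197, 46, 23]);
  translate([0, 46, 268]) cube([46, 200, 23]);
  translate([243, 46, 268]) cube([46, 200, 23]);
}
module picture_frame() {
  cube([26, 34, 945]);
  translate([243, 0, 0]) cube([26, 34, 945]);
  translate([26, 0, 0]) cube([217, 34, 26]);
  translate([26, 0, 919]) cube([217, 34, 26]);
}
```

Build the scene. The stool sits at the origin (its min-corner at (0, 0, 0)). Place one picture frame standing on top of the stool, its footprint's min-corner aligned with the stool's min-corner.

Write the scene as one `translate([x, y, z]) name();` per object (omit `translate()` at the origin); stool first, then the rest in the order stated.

stool();
translate([0, 0, 395]) picture_frame();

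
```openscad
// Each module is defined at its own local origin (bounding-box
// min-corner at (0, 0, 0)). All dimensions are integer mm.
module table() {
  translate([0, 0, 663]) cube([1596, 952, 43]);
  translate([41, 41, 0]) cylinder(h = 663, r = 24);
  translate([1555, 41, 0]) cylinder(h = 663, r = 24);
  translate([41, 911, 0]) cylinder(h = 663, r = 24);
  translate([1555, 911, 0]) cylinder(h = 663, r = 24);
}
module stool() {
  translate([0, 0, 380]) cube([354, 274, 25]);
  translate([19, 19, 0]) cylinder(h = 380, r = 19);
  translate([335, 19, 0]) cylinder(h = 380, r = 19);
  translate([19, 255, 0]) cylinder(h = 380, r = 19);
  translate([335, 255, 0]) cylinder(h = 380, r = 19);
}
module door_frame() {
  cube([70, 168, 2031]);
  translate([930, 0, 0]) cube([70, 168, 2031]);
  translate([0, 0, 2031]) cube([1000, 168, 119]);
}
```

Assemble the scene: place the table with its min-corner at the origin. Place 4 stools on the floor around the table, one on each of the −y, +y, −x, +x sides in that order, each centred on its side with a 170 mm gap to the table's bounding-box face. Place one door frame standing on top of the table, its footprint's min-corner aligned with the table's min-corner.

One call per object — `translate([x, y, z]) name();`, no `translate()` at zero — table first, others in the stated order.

table();
translate([621, -444, 0]) stool();
translate([621, 1122, 0]) stool();
translate([-524, 339, 0]) stool();
translate([1766, 339, 0]) stool();
translate([0, 0, 706]) door_frame();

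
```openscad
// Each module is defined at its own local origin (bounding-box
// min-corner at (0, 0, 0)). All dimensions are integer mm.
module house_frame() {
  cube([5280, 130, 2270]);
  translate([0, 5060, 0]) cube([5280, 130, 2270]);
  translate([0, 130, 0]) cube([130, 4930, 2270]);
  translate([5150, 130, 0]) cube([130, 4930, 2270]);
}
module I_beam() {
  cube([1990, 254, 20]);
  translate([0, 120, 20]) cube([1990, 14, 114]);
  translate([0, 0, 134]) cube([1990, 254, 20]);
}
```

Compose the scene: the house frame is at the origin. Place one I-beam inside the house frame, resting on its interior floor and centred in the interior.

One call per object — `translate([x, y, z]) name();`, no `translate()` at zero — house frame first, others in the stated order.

house_frame();
translate([1645, 2468, 0]) I_beam();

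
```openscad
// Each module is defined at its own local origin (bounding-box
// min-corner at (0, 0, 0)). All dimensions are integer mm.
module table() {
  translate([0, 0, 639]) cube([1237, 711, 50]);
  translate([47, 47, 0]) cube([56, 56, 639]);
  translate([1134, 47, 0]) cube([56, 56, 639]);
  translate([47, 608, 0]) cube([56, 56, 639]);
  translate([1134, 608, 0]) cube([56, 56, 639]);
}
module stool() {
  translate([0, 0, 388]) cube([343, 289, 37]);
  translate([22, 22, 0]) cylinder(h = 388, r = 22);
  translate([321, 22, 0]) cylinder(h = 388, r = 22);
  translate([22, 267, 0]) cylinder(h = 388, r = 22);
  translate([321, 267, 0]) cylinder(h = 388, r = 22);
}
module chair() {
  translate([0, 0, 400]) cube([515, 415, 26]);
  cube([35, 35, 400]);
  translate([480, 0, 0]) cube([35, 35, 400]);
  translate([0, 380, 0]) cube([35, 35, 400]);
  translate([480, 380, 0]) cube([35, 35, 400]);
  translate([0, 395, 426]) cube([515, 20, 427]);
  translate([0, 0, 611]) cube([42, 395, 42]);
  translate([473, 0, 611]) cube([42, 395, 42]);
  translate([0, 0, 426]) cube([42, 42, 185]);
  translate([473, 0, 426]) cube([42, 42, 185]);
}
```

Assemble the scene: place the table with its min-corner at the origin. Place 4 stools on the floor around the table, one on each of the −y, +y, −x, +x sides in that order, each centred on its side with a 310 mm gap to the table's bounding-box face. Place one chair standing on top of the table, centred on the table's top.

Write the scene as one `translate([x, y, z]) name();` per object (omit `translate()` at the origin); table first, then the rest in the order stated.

table();
translate([447, -599, 0]) stool();
translate([447, 1021, 0]) stool();
translate([-653, 211, 0]) stool();
translate([1547, 211, 0]) stool();
translate([361, 148, 689]) chair();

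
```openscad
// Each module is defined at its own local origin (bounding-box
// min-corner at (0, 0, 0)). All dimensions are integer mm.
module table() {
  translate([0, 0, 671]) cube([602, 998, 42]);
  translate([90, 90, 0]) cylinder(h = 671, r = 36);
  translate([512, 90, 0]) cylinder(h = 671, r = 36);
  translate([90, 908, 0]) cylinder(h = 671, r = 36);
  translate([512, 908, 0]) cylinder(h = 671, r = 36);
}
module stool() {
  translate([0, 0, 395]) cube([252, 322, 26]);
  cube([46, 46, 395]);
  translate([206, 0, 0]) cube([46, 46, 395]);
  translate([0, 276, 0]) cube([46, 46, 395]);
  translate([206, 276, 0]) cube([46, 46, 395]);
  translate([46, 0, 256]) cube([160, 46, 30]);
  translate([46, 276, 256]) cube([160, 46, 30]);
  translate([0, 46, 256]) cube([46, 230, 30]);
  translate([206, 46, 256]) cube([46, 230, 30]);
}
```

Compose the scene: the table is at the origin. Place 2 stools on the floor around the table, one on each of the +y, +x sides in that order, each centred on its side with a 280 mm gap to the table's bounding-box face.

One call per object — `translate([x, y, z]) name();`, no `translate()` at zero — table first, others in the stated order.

table();
translate([175, 1278, 0]) stool();
translate([882, 338, 0]) stool();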